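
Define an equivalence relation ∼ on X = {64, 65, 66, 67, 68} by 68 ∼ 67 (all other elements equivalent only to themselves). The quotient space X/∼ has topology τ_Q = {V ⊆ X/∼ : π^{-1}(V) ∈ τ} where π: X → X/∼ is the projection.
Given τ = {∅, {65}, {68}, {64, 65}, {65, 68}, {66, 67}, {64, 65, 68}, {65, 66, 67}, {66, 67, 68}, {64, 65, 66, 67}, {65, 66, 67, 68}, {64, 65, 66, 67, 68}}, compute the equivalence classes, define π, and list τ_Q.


X/∼ = {[64], [65], [66], [67=68]}; |τ_Q| = 6.

Equivalence classes: [64], [65], [66], [67=68].
Quotient map π: X → X/∼ sends 64 ↦ [64], 65 ↦ [65], 66 ↦ [66], 67 ↦ [67=68], 68 ↦ [67=68].
For each subset V ⊆ X/∼, compute π^{-1}(V) ⊆ X and check whether π^{-1}(V) ∈ τ. V is open in τ_Q iff π^{-1}(V) ∈ τ.
  V = {}: π^{-1}(V) = ∅ ∈ τ ✓.
  V = {[64]}: π^{-1}(V) = {64} ∉ τ ✗.
  V = {[65]}: π^{-1}(V) = {65} ∈ τ ✓.
  V = {[64], [65]}: π^{-1}(V) = {64, 65} ∈ τ ✓.
  V = {[66]}: π^{-1}(V) = {66} ∉ τ ✗.
  V = {[64], [66]}: π^{-1}(V) = {64, 66} ∉ τ ✗.
  V = {[65], [66]}: π^{-1}(V) = {65, 66} ∉ τ ✗.
  V = {[64], [65], [66]}: π^{-1}(V) = {64, 65, 66} ∉ τ ✗.
  V = {[67=68]}: π^{-1}(V) = {67, 68} ∉ τ ✗.
  V = {[64], [67=68]}: π^{-1}(V) = {64, 67, 68} ∉ τ ✗.
  V = {[65], [67=68]}: π^{-1}(V) = {65, 67, 68} ∉ τ ✗.
  V = {[64], [65], [67=68]}: π^{-1}(V) = {64, 65, 67, 68} ∉ τ ✗.
  V = {[66], [67=68]}: π^{-1}(V) = {66, 67, 68} ∈ τ ✓.
  V = {[64], [66], [67=68]}: π^{-1}(V) = {64, 66, 67, 68} ∉ τ ✗.
  V = {[65], [66], [67=68]}: π^{-1}(V) = {65, 66, 67, 68} ∈ τ ✓.
  V = {[64], [65], [66], [67=68]}: π^{-1}(V) = {64, 65, 66, 67, 68} ∈ τ ✓.
Open sets in the quotient: τ_Q = {{}, {[65]}, {[64], [65]}, {[66], [67=68]}, {[65], [66], [67=68]}, {[64], [65], [66], [67=68]}} (6 elements).


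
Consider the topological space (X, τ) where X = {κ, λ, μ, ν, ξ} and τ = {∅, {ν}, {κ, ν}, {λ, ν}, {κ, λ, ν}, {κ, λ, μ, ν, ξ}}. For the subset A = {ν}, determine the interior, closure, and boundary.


int(A) = {ν}, cl(A) = {κ, λ, μ, ν, ξ}, ∂A = {κ, λ, μ, ξ}.

Closed sets in (X, τ) are complements of opens:
  closed(X, τ) = {∅, {μ, ξ}, {κ, μ, ξ}, {λ, μ, ξ}, {κ, λ, μ, ξ}, {κ, λ, μ, ν, ξ}}.
int(A) = ⋃ {U ∈ τ : U ⊆ A}. Opens contained in A: ∅, {ν}.
Taking the union of these: int(A) = {ν}.
cl(A) = ⋂ {C closed : A ⊆ C}. Closed sets containing A: {κ, λ, μ, ν, ξ}.
Intersecting these: cl(A) = {κ, λ, μ, ν, ξ}.
∂A = cl(A) ∖ int(A) = {κ, λ, μ, ν, ξ} ∖ {ν} = {κ, λ, μ, ξ}.


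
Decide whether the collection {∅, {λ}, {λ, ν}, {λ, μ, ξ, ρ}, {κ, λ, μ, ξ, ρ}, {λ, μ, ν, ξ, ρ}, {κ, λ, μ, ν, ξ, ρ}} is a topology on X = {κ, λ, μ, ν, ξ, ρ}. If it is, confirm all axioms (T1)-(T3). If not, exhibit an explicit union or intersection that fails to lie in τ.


τ IS a topology on X.

Axiom (T1): ∅ ∈ τ? Yes; X ∈ τ? Yes.
Axiom (T2/T3): check pairwise unions and intersections of members of τ.
All pairwise intersections and unions checked — each lies in τ. Therefore τ satisfies (T1), (T2), (T3): it IS a topology on X.


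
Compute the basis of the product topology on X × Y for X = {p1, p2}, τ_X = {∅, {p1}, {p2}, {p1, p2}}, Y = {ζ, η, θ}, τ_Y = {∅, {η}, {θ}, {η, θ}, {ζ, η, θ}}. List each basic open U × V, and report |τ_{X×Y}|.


Basis B = {∅ × ∅, {p1} × {η}, {p1} × {θ}, {p2} × {η}, {p2} × {θ}, {p1} × {η, θ}, {p1, p2} × {η}, {p1, p2} × {θ}, {p2} × {η, θ}, {p1} × {ζ, η, θ}, {p2} × {ζ, η, θ}, {p1, p2} × {η, θ}, {p1, p2} × {ζ, η, θ}}; |τ_{X×Y}| = 25.

Enumerate products U × V with U ∈ τ_X, V ∈ τ_Y (deduplicated):
  ∅ × ∅ = {} (∅)
  {p1} × {η} = {(p1,η)}
  {p1} × {θ} = {(p1,θ)}
  {p2} × {η} = {(p2,η)}
  {p2} × {θ} = {(p2,θ)}
  {p1} × {η, θ} = {(p1,η), (p1,θ)}
  {p1, p2} × {η} = {(p1,η), (p2,η)}
  {p1, p2} × {θ} = {(p1,θ), (p2,θ)}
  {p2} × {η, θ} = {(p2,η), (p2,θ)}
  {p1} × {ζ, η, θ} = {(p1,ζ), (p1,η), (p1,θ)}
  {p2} × {ζ, η, θ} = {(p2,ζ), (p2,η), (p2,θ)}
  {p1, p2} × {η, θ} = {(p1,η), (p1,θ), (p2,η), (p2,θ)}
  {p1, p2} × {ζ, η, θ} = {(p1,ζ), (p1,η), (p1,θ), (p2,ζ), (p2,η), (p2,θ)}
These 13 distinct sets form the basis B.
Close under arbitrary unions to get τ_{X×Y}; counting gives |τ_{X×Y}| = 25.


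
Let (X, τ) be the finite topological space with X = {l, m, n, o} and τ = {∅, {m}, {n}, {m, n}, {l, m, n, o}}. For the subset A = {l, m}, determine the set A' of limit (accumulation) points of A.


A' = {l, o}

For each x ∈ X, list the open sets U ∈ τ with x ∈ U, then check whether U ∩ (A ∖ {x}) ≠ ∅ for every such U.
  x = l: opens ∋ x are {l, m, n, o}; each meets A ∖ {l}, so x IS a limit point.
  x = m: open {m} ∋ x has {m} ∩ (A ∖ {m}) = ∅, so x is NOT a limit point.
  x = n: open {n} ∋ x has {n} ∩ (A ∖ {n}) = ∅, so x is NOT a limit point.
  x = o: opens ∋ x are {l, m, n, o}; each meets A ∖ {o}, so x IS a limit point.
Collecting: A' = {l, o}.


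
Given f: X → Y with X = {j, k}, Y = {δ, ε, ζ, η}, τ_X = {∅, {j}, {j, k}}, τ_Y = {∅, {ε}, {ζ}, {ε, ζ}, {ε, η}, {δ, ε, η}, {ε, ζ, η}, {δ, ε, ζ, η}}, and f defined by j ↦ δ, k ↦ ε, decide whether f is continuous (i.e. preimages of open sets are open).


f is NOT continuous.

Compute f^{-1}(U) for each U ∈ τ_Y:
  U = ∅: f^{-1}(U) = ∅ ∈ τ_X ✓.
  U = {ε}: f^{-1}(U) = {k} ∉ τ_X ✗.
  U = {ζ}: f^{-1}(U) = ∅ ∈ τ_X ✓.
  U = {ε, ζ}: f^{-1}(U) = {k} ∉ τ_X ✗.
  U = {ε, η}: f^{-1}(U) = {k} ∉ τ_X ✗.
  U = {δ, ε, η}: f^{-1}(U) = {j, k} ∈ τ_X ✓.
  U = {ε, ζ, η}: f^{-1}(U) = {k} ∉ τ_X ✗.
  U = {δ, ε, ζ, η}: f^{-1}(U) = {j, k} ∈ τ_X ✓.
Found U = {ε} with f^{-1}(U) = {k} not in τ_X. Therefore f is NOT continuous.


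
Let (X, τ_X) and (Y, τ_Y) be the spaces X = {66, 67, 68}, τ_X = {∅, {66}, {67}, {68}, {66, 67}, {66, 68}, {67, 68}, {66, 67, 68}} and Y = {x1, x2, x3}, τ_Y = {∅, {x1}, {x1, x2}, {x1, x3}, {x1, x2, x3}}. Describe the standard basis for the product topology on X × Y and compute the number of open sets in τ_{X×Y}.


Basis B = {∅ × ∅, {66} × {x1}, {67} × {x1}, {68} × {x1}, {66} × {x1, x2}, {66} × {x1, x3}, {66, 67} × {x1}, {66, 68} × {x1}, {67} × {x1, x2}, {67} × {x1, x3}, {67, 68} × {x1}, {68} × {x1, x2}, {68} × {x1, x3}, {66} × {x1, x2, x3}, {66, 67, 68} × {x1}, {67} × {x1, x2, x3}, {68} × {x1, x2, x3}, {66, 67} × {x1, x2}, {66, 68} × {x1, x2}, {66, 67} × {x1, x3}, {66, 68} × {x1, x3}, {67, 68} × {x1, x2}, {67, 68} × {x1, x3}, {66, 67} × {x1, x2, x3}, {66, 68} × {x1, x2, x3}, {66, 67, 68} × {x1, x2}, {66, 67, 68} × {x1, x3}, {67, 68} × {x1, x2, x3}, {66, 67, 68} × {x1, x2, x3}}; |τ_{X×Y}| = 125.

Enumerate products U × V with U ∈ τ_X, V ∈ τ_Y (deduplicated):
  ∅ × ∅ = {} (∅)
  {66} × {x1} = {(66,x1)}
  {67} × {x1} = {(67,x1)}
  {68} × {x1} = {(68,x1)}
  {66} × {x1, x2} = {(66,x1), (66,x2)}
  {66} × {x1, x3} = {(66,x1), (66,x3)}
  {66, 67} × {x1} = {(66,x1), (67,x1)}
  {66, 68} × {x1} = {(66,x1), (68,x1)}
  {67} × {x1, x2} = {(67,x1), (67,x2)}
  {67} × {x1, x3} = {(67,x1), (67,x3)}
  {67, 68} × {x1} = {(67,x1), (68,x1)}
  {68} × {x1, x2} = {(68,x1), (68,x2)}
  {68} × {x1, x3} = {(68,x1), (68,x3)}
  {66} × {x1, x2, x3} = {(66,x1), (66,x2), (66,x3)}
  {66, 67, 68} × {x1} = {(66,x1), (67,x1), (68,x1)}
  {67} × {x1, x2, x3} = {(67,x1), (67,x2), (67,x3)}
  {68} × {x1, x2, x3} = {(68,x1), (68,x2), (68,x3)}
  {66, 67} × {x1, x2} = {(66,x1), (66,x2), (67,x1), (67,x2)}
  {66, 68} × {x1, x2} = {(66,x1), (66,x2), (68,x1), (68,x2)}
  {66, 67} × {x1, x3} = {(66,x1), (66,x3), (67,x1), (67,x3)}
  {66, 68} × {x1, x3} = {(66,x1), (66,x3), (68,x1), (68,x3)}
  {67, 68} × {x1, x2} = {(67,x1), (67,x2), (68,x1), (68,x2)}
  {67, 68} × {x1, x3} = {(67,x1), (67,x3), (68,x1), (68,x3)}
  {66, 67} × {x1, x2, x3} = {(66,x1), (66,x2), (66,x3), (67,x1), (67,x2), (67,x3)}
  {66, 68} × {x1, x2, x3} = {(66,x1), (66,x2), (66,x3), (68,x1), (68,x2), (68,x3)}
  {66, 67, 68} × {x1, x2} = {(66,x1), (66,x2), (67,x1), (67,x2), (68,x1), (68,x2)}
  {66, 67, 68} × {x1, x3} = {(66,x1), (66,x3), (67,x1), (67,x3), (68,x1), (68,x3)}
  {67, 68} × {x1, x2, x3} = {(67,x1), (67,x2), (67,x3), (68,x1), (68,x2), (68,x3)}
  {66, 67, 68} × {x1, x2, x3} = {(66,x1), (66,x2), (66,x3), (67,x1), (67,x2), (67,x3), (68,x1), (68,x2), (68,x3)}
These 29 distinct sets form the basis B.
Close under arbitrary unions to get τ_{X×Y}; counting gives |τ_{X×Y}| = 125.


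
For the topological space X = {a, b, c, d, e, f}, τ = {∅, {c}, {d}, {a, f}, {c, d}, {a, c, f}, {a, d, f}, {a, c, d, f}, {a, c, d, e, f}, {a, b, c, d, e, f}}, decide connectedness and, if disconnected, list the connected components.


(X, τ) is connected.

Find clopen sets (U ∈ τ with X ∖ U ∈ τ):
  U = ∅, X ∖ U = {a, b, c, d, e, f} — both open, so U is clopen.
  U = {a, b, c, d, e, f}, X ∖ U = ∅ — both open, so U is clopen.
Only trivial clopens (∅ and X) exist, so (X, τ) is connected.
Compute connected components by grouping points that agree on all clopens:
  component: {a, b, c, d, e, f}


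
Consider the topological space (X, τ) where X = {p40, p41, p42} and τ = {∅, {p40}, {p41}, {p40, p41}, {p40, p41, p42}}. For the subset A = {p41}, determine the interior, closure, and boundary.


int(A) = {p41}, cl(A) = {p41, p42}, ∂A = {p42}.

Closed sets in (X, τ) are complements of opens:
  closed(X, τ) = {∅, {p42}, {p40, p42}, {p41, p42}, {p40, p41, p42}}.
int(A) = ⋃ {U ∈ τ : U ⊆ A}. Opens contained in A: ∅, {p41}.
Taking the union of these: int(A) = {p41}.
cl(A) = ⋂ {C closed : A ⊆ C}. Closed sets containing A: {p41, p42}, {p40, p41, p42}.
Intersecting these: cl(A) = {p41, p42}.
∂A = cl(A) ∖ int(A) = {p41, p42} ∖ {p41} = {p42}.


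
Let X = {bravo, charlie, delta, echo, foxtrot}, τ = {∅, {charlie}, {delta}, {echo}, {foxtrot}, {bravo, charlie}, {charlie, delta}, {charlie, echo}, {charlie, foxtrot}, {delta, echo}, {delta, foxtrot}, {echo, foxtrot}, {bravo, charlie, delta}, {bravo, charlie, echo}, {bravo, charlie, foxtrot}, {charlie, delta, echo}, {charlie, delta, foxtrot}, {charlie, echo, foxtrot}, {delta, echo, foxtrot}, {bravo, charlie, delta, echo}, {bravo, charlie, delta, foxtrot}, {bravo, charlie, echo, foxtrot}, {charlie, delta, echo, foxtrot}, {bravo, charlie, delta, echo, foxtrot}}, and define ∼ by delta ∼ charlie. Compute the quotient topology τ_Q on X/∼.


X/∼ = {[bravo], [charlie=delta], [echo], [foxtrot]}; |τ_Q| = 12.

Equivalence classes: [bravo], [charlie=delta], [echo], [foxtrot].
Quotient map π: X → X/∼ sends bravo ↦ [bravo], charlie ↦ [charlie=delta], delta ↦ [charlie=delta], echo ↦ [echo], foxtrot ↦ [foxtrot].
For each subset V ⊆ X/∼, compute π^{-1}(V) ⊆ X and check whether π^{-1}(V) ∈ τ. V is open in τ_Q iff π^{-1}(V) ∈ τ.
  V = {}: π^{-1}(V) = ∅ ∈ τ ✓.
  V = {[bravo]}: π^{-1}(V) = {bravo} ∉ τ ✗.
  V = {[charlie=delta]}: π^{-1}(V) = {charlie, delta} ∈ τ ✓.
  V = {[bravo], [charlie=delta]}: π^{-1}(V) = {bravo, charlie, delta} ∈ τ ✓.
  V = {[echo]}: π^{-1}(V) = {echo} ∈ τ ✓.
  V = {[bravo], [echo]}: π^{-1}(V) = {bravo, echo} ∉ τ ✗.
  V = {[charlie=delta], [echo]}: π^{-1}(V) = {charlie, delta, echo} ∈ τ ✓.
  V = {[bravo], [charlie=delta], [echo]}: π^{-1}(V) = {bravo, charlie, delta, echo} ∈ τ ✓.
  V = {[foxtrot]}: π^{-1}(V) = {foxtrot} ∈ τ ✓.
  V = {[bravo], [foxtrot]}: π^{-1}(V) = {bravo, foxtrot} ∉ τ ✗.
  V = {[charlie=delta], [foxtrot]}: π^{-1}(V) = {charlie, delta, foxtrot} ∈ τ ✓.
  V = {[bravo], [charlie=delta], [foxtrot]}: π^{-1}(V) = {bravo, charlie, delta, foxtrot} ∈ τ ✓.
  V = {[echo], [foxtrot]}: π^{-1}(V) = {echo, foxtrot} ∈ τ ✓.
  V = {[bravo], [echo], [foxtrot]}: π^{-1}(V) = {bravo, echo, foxtrot} ∉ τ ✗.
  V = {[charlie=delta], [echo], [foxtrot]}: π^{-1}(V) = {charlie, delta, echo, foxtrot} ∈ τ ✓.
  V = {[bravo], [charlie=delta], [echo], [foxtrot]}: π^{-1}(V) = {bravo, charlie, delta, echo, foxtrot} ∈ τ ✓.
Open sets in the quotient: τ_Q = {{}, {[charlie=delta]}, {[bravo], [charlie=delta]}, {[echo]}, {[charlie=delta], [echo]}, {[bravo], [charlie=delta], [echo]}, {[foxtrot]}, {[charlie=delta], [foxtrot]}, {[bravo], [charlie=delta], [foxtrot]}, {[echo], [foxtrot]}, {[charlie=delta], [echo], [foxtrot]}, {[bravo], [charlie=delta], [echo], [foxtrot]}} (12 elements).


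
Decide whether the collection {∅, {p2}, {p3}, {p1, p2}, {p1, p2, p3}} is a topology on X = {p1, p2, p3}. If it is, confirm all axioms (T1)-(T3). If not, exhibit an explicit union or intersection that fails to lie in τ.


τ is NOT a topology on X.

Axiom (T1): ∅ ∈ τ? Yes; X ∈ τ? Yes.
Axiom (T2/T3): check pairwise unions and intersections of members of τ.
Counterexample for (T2): {p2} ∪ {p3} = {p2, p3} ∉ τ. Therefore τ is NOT a topology.


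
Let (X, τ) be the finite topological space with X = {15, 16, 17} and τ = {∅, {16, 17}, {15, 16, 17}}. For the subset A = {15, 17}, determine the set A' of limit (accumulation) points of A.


A' = {15, 16}

For each x ∈ X, list the open sets U ∈ τ with x ∈ U, then check whether U ∩ (A ∖ {x}) ≠ ∅ for every such U.
  x = 15: opens ∋ x are {15, 16, 17}; each meets A ∖ {15}, so x IS a limit point.
  x = 16: opens ∋ x are {16, 17}, {15, 16, 17}; each meets A ∖ {16}, so x IS a limit point.
  x = 17: open {16, 17} ∋ x has {16, 17} ∩ (A ∖ {17}) = ∅, so x is NOT a limit point.
Collecting: A' = {15, 16}.


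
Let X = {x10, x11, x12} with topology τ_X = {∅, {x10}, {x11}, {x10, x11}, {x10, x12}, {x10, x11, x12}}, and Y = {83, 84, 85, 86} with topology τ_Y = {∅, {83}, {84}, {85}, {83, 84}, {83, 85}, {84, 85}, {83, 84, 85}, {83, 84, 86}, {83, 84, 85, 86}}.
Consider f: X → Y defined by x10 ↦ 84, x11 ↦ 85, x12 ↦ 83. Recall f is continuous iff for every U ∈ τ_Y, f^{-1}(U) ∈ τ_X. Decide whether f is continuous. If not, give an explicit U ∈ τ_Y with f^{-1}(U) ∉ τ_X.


f is NOT continuous.

Compute f^{-1}(U) for each U ∈ τ_Y:
  U = ∅: f^{-1}(U) = ∅ ∈ τ_X ✓.
  U = {83}: f^{-1}(U) = {x12} ∉ τ_X ✗.
  U = {84}: f^{-1}(U) = {x10} ∈ τ_X ✓.
  U = {85}: f^{-1}(U) = {x11} ∈ τ_X ✓.
  U = {83, 84}: f^{-1}(U) = {x10, x12} ∈ τ_X ✓.
  U = {83, 85}: f^{-1}(U) = {x11, x12} ∉ τ_X ✗.
  U = {84, 85}: f^{-1}(U) = {x10, x11} ∈ τ_X ✓.
  U = {83, 84, 85}: f^{-1}(U) = {x10, x11, x12} ∈ τ_X ✓.
  U = {83, 84, 86}: f^{-1}(U) = {x10, x12} ∈ τ_X ✓.
  U = {83, 84, 85, 86}: f^{-1}(U) = {x10, x11, x12} ∈ τ_X ✓.
Found U = {83} with f^{-1}(U) = {x12} not in τ_X. Therefore f is NOT continuous.


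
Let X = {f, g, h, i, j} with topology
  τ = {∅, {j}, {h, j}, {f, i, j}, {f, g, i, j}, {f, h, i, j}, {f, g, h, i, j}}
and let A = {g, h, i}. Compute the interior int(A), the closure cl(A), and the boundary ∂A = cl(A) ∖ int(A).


int(A) = ∅, cl(A) = {f, g, h, i}, ∂A = {f, g, h, i}.

Closed sets in (X, τ) are complements of opens:
  closed(X, τ) = {∅, {g}, {h}, {g, h}, {f, g, i}, {f, g, h, i}, {f, g, h, i, j}}.
int(A) = ⋃ {U ∈ τ : U ⊆ A}. Opens contained in A: ∅.
Taking the union of these: int(A) = ∅.
cl(A) = ⋂ {C closed : A ⊆ C}. Closed sets containing A: {f, g, h, i}, {f, g, h, i, j}.
Intersecting these: cl(A) = {f, g, h, i}.
∂A = cl(A) ∖ int(A) = {f, g, h, i} ∖ ∅ = {f, g, h, i}.


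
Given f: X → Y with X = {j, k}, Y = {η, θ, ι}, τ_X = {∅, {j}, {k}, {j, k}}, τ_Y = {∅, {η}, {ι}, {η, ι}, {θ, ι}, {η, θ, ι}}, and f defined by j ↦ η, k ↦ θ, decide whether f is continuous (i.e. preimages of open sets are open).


f IS continuous.

Compute f^{-1}(U) for each U ∈ τ_Y:
  U = ∅: f^{-1}(U) = ∅ ∈ τ_X ✓.
  U = {η}: f^{-1}(U) = {j} ∈ τ_X ✓.
  U = {ι}: f^{-1}(U) = ∅ ∈ τ_X ✓.
  U = {η, ι}: f^{-1}(U) = {j} ∈ τ_X ✓.
  U = {θ, ι}: f^{-1}(U) = {k} ∈ τ_X ✓.
  U = {η, θ, ι}: f^{-1}(U) = {j, k} ∈ τ_X ✓.
Every preimage lies in τ_X, so f IS continuous.


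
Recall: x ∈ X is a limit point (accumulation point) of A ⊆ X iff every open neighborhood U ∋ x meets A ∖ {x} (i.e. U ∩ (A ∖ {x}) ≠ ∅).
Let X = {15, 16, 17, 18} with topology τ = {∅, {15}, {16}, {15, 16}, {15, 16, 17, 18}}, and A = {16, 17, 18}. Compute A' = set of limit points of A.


A' = {17, 18}

For each x ∈ X, list the open sets U ∈ τ with x ∈ U, then check whether U ∩ (A ∖ {x}) ≠ ∅ for every such U.
  x = 15: open {15} ∋ x has {15} ∩ (A ∖ {15}) = ∅, so x is NOT a limit point.
  x = 16: open {16} ∋ x has {16} ∩ (A ∖ {16}) = ∅, so x is NOT a limit point.
  x = 17: opens ∋ x are {15, 16, 17, 18}; each meets A ∖ {17}, so x IS a limit point.
  x = 18: opens ∋ x are {15, 16, 17, 18}; each meets A ∖ {18}, so x IS a limit point.
Collecting: A' = {17, 18}.


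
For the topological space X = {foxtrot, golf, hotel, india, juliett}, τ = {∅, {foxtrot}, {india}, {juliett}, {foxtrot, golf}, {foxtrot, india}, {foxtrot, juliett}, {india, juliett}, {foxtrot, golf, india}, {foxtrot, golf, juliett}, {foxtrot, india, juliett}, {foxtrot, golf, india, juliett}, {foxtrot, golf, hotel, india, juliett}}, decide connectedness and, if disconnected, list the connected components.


(X, τ) is connected.

Find clopen sets (U ∈ τ with X ∖ U ∈ τ):
  U = ∅, X ∖ U = {foxtrot, golf, hotel, india, juliett} — both open, so U is clopen.
  U = {foxtrot, golf, hotel, india, juliett}, X ∖ U = ∅ — both open, so U is clopen.
Only trivial clopens (∅ and X) exist, so (X, τ) is connected.
Compute connected components by grouping points that agree on all clopens:
  component: {foxtrot, golf, hotel, india, juliett}


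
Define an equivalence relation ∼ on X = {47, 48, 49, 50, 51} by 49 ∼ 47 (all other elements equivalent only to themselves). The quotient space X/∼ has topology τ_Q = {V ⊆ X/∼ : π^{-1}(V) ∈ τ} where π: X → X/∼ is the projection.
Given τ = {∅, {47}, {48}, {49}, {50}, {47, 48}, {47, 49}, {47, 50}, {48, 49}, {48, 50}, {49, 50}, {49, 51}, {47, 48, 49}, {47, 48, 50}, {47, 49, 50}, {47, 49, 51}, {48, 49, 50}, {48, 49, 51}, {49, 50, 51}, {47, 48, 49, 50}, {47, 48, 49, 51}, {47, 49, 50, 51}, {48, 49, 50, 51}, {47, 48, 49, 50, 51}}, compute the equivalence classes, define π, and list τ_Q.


X/∼ = {[47=49], [48], [50], [51]}; |τ_Q| = 12.

Equivalence classes: [47=49], [48], [50], [51].
Quotient map π: X → X/∼ sends 47 ↦ [47=49], 48 ↦ [48], 49 ↦ [47=49], 50 ↦ [50], 51 ↦ [51].
For each subset V ⊆ X/∼, compute π^{-1}(V) ⊆ X and check whether π^{-1}(V) ∈ τ. V is open in τ_Q iff π^{-1}(V) ∈ τ.
  V = {}: π^{-1}(V) = ∅ ∈ τ ✓.
  V = {[47=49]}: π^{-1}(V) = {47, 49} ∈ τ ✓.
  V = {[48]}: π^{-1}(V) = {48} ∈ τ ✓.
  V = {[47=49], [48]}: π^{-1}(V) = {47, 48, 49} ∈ τ ✓.
  V = {[50]}: π^{-1}(V) = {50} ∈ τ ✓.
  V = {[47=49], [50]}: π^{-1}(V) = {47, 49, 50} ∈ τ ✓.
  V = {[48], [50]}: π^{-1}(V) = {48, 50} ∈ τ ✓.
  V = {[47=49], [48], [50]}: π^{-1}(V) = {47, 48, 49, 50} ∈ τ ✓.
  V = {[51]}: π^{-1}(V) = {51} ∉ τ ✗.
  V = {[47=49], [51]}: π^{-1}(V) = {47, 49, 51} ∈ τ ✓.
  V = {[48], [51]}: π^{-1}(V) = {48, 51} ∉ τ ✗.
  V = {[47=49], [48], [51]}: π^{-1}(V) = {47, 48, 49, 51} ∈ τ ✓.
  V = {[50], [51]}: π^{-1}(V) = {50, 51} ∉ τ ✗.
  V = {[47=49], [50], [51]}: π^{-1}(V) = {47, 49, 50, 51} ∈ τ ✓.
  V = {[48], [50], [51]}: π^{-1}(V) = {48, 50, 51} ∉ τ ✗.
  V = {[47=49], [48], [50], [51]}: π^{-1}(V) = {47, 48, 49, 50, 51} ∈ τ ✓.
Open sets in the quotient: τ_Q = {{}, {[47=49]}, {[48]}, {[47=49], [48]}, {[50]}, {[47=49], [50]}, {[48], [50]}, {[47=49], [48], [50]}, {[47=49], [51]}, {[47=49], [48], [51]}, {[47=49], [50], [51]}, {[47=49], [48], [50], [51]}} (12 elements).


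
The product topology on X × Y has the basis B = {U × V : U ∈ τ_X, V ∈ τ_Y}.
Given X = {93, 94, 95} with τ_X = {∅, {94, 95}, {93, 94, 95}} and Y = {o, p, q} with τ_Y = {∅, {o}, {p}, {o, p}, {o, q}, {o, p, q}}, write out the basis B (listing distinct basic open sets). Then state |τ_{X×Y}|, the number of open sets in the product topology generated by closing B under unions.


Basis B = {∅ × ∅, {94, 95} × {o}, {94, 95} × {p}, {93, 94, 95} × {o}, {93, 94, 95} × {p}, {94, 95} × {o, p}, {94, 95} × {o, q}, {93, 94, 95} × {o, p}, {93, 94, 95} × {o, q}, {94, 95} × {o, p, q}, {93, 94, 95} × {o, p, q}}; |τ_{X×Y}| = 18.

Enumerate products U × V with U ∈ τ_X, V ∈ τ_Y (deduplicated):
  ∅ × ∅ = {} (∅)
  {94, 95} × {o} = {(94,o), (95,o)}
  {94, 95} × {p} = {(94,p), (95,p)}
  {93, 94, 95} × {o} = {(93,o), (94,o), (95,o)}
  {93, 94, 95} × {p} = {(93,p), (94,p), (95,p)}
  {94, 95} × {o, p} = {(94,o), (94,p), (95,o), (95,p)}
  {94, 95} × {o, q} = {(94,o), (94,q), (95,o), (95,q)}
  {93, 94, 95} × {o, p} = {(93,o), (93,p), (94,o), (94,p), (95,o), (95,p)}
  {93, 94, 95} × {o, q} = {(93,o), (93,q), (94,o), (94,q), (95,o), (95,q)}
  {94, 95} × {o, p, q} = {(94,o), (94,p), (94,q), (95,o), (95,p), (95,q)}
  {93, 94, 95} × {o, p, q} = {(93,o), (93,p), (93,q), (94,o), (94,p), (94,q), (95,o), (95,p), (95,q)}
These 11 distinct sets form the basis B.
Close under arbitrary unions to get τ_{X×Y}; counting gives |τ_{X×Y}| = 18.


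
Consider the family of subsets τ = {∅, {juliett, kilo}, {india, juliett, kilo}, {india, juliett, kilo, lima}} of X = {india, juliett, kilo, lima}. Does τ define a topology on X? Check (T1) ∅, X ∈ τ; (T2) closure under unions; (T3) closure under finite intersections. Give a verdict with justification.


τ IS a topology on X.

Axiom (T1): ∅ ∈ τ? Yes; X ∈ τ? Yes.
Axiom (T2/T3): check pairwise unions and intersections of members of τ.
All pairwise intersections and unions checked — each lies in τ. Therefore τ satisfies (T1), (T2), (T3): it IS a topology on X.


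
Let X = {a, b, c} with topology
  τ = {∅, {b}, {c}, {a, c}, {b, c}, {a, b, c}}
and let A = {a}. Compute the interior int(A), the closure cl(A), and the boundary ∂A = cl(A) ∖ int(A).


int(A) = ∅, cl(A) = {a}, ∂A = {a}.

Closed sets in (X, τ) are complements of opens:
  closed(X, τ) = {∅, {a}, {b}, {a, b}, {a, c}, {a, b, c}}.
int(A) = ⋃ {U ∈ τ : U ⊆ A}. Opens contained in A: ∅.
Taking the union of these: int(A) = ∅.
cl(A) = ⋂ {C closed : A ⊆ C}. Closed sets containing A: {a}, {a, b}, {a, c}, {a, b, c}.
Intersecting these: cl(A) = {a}.
∂A = cl(A) ∖ int(A) = {a} ∖ ∅ = {a}.


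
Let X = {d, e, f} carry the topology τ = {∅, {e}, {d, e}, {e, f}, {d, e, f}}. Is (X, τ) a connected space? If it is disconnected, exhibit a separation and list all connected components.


(X, τ) is connected.

Find clopen sets (U ∈ τ with X ∖ U ∈ τ):
  U = ∅, X ∖ U = {d, e, f} — both open, so U is clopen.
  U = {d, e, f}, X ∖ U = ∅ — both open, so U is clopen.
Only trivial clopens (∅ and X) exist, so (X, τ) is connected.
Compute connected components by grouping points that agree on all clopens:
  component: {d, e, f}


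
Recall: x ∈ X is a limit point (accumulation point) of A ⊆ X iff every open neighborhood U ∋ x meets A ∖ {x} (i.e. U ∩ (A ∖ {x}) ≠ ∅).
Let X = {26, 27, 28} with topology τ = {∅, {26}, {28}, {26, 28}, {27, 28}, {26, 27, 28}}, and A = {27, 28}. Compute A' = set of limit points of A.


A' = {27}

For each x ∈ X, list the open sets U ∈ τ with x ∈ U, then check whether U ∩ (A ∖ {x}) ≠ ∅ for every such U.
  x = 26: open {26} ∋ x has {26} ∩ (A ∖ {26}) = ∅, so x is NOT a limit point.
  x = 27: opens ∋ x are {27, 28}, {26, 27, 28}; each meets A ∖ {27}, so x IS a limit point.
  x = 28: open {28} ∋ x has {28} ∩ (A ∖ {28}) = ∅, so x is NOT a limit point.
Collecting: A' = {27}.


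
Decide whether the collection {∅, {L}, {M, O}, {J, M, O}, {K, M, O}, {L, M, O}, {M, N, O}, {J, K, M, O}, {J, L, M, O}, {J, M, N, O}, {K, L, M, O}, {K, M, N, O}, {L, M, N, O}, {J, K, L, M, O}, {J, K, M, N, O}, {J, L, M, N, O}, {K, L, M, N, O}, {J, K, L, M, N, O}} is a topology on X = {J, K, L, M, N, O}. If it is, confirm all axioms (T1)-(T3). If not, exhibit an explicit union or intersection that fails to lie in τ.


τ IS a topology on X.

Axiom (T1): ∅ ∈ τ? Yes; X ∈ τ? Yes.
Axiom (T2/T3): check pairwise unions and intersections of members of τ.
All pairwise intersections and unions checked — each lies in τ. Therefore τ satisfies (T1), (T2), (T3): it IS a topology on X.


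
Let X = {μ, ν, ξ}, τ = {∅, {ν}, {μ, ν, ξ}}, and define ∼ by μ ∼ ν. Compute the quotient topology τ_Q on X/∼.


X/∼ = {[μ=ν], [ξ]}; |τ_Q| = 2.

Equivalence classes: [μ=ν], [ξ].
Quotient map π: X → X/∼ sends μ ↦ [μ=ν], ν ↦ [μ=ν], ξ ↦ [ξ].
For each subset V ⊆ X/∼, compute π^{-1}(V) ⊆ X and check whether π^{-1}(V) ∈ τ. V is open in τ_Q iff π^{-1}(V) ∈ τ.
  V = {}: π^{-1}(V) = ∅ ∈ τ ✓.
  V = {[μ=ν]}: π^{-1}(V) = {μ, ν} ∉ τ ✗.
  V = {[ξ]}: π^{-1}(V) = {ξ} ∉ τ ✗.
  V = {[μ=ν], [ξ]}: π^{-1}(V) = {μ, ν, ξ} ∈ τ ✓.
Open sets in the quotient: τ_Q = {{}, {[μ=ν], [ξ]}} (2 elements).


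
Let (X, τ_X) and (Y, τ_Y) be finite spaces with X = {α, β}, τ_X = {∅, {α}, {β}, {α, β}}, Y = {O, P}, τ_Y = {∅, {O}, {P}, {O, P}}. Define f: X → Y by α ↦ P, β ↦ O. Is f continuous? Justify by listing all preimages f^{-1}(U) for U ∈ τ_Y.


f IS continuous.

Compute f^{-1}(U) for each U ∈ τ_Y:
  U = ∅: f^{-1}(U) = ∅ ∈ τ_X ✓.
  U = {O}: f^{-1}(U) = {β} ∈ τ_X ✓.
  U = {P}: f^{-1}(U) = {α} ∈ τ_X ✓.
  U = {O, P}: f^{-1}(U) = {α, β} ∈ τ_X ✓.
Every preimage lies in τ_X, so f IS continuous.


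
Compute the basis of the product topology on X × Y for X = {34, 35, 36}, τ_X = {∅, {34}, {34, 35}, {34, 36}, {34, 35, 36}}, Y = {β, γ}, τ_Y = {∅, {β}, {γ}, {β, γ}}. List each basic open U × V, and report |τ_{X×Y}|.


Basis B = {∅ × ∅, {34} × {β}, {34} × {γ}, {34} × {β, γ}, {34, 35} × {β}, {34, 36} × {β}, {34, 35} × {γ}, {34, 36} × {γ}, {34, 35, 36} × {β}, {34, 35, 36} × {γ}, {34, 35} × {β, γ}, {34, 36} × {β, γ}, {34, 35, 36} × {β, γ}}; |τ_{X×Y}| = 25.

Enumerate products U × V with U ∈ τ_X, V ∈ τ_Y (deduplicated):
  ∅ × ∅ = {} (∅)
  {34} × {β} = {(34,β)}
  {34} × {γ} = {(34,γ)}
  {34} × {β, γ} = {(34,β), (34,γ)}
  {34, 35} × {β} = {(34,β), (35,β)}
  {34, 36} × {β} = {(34,β), (36,β)}
  {34, 35} × {γ} = {(34,γ), (35,γ)}
  {34, 36} × {γ} = {(34,γ), (36,γ)}
  {34, 35, 36} × {β} = {(34,β), (35,β), (36,β)}
  {34, 35, 36} × {γ} = {(34,γ), (35,γ), (36,γ)}
  {34, 35} × {β, γ} = {(34,β), (34,γ), (35,β), (35,γ)}
  {34, 36} × {β, γ} = {(34,β), (34,γ), (36,β), (36,γ)}
  {34, 35, 36} × {β, γ} = {(34,β), (34,γ), (35,β), (35,γ), (36,β), (36,γ)}
These 13 distinct sets form the basis B.
Close under arbitrary unions to get τ_{X×Y}; counting gives |τ_{X×Y}| = 25.


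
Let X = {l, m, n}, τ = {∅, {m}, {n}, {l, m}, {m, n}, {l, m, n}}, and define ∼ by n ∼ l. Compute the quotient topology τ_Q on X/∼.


X/∼ = {[l=n], [m]}; |τ_Q| = 3.

Equivalence classes: [l=n], [m].
Quotient map π: X → X/∼ sends l ↦ [l=n], m ↦ [m], n ↦ [l=n].
For each subset V ⊆ X/∼, compute π^{-1}(V) ⊆ X and check whether π^{-1}(V) ∈ τ. V is open in τ_Q iff π^{-1}(V) ∈ τ.
  V = {}: π^{-1}(V) = ∅ ∈ τ ✓.
  V = {[l=n]}: π^{-1}(V) = {l, n} ∉ τ ✗.
  V = {[m]}: π^{-1}(V) = {m} ∈ τ ✓.
  V = {[l=n], [m]}: π^{-1}(V) = {l, m, n} ∈ τ ✓.
Open sets in the quotient: τ_Q = {{}, {[m]}, {[l=n], [m]}} (3 elements).


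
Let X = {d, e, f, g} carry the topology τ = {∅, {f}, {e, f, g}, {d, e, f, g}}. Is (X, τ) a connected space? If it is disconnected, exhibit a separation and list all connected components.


(X, τ) is connected.

Find clopen sets (U ∈ τ with X ∖ U ∈ τ):
  U = ∅, X ∖ U = {d, e, f, g} — both open, so U is clopen.
  U = {d, e, f, g}, X ∖ U = ∅ — both open, so U is clopen.
Only trivial clopens (∅ and X) exist, so (X, τ) is connected.
Compute connected components by grouping points that agree on all clopens:
  component: {d, e, f, g}


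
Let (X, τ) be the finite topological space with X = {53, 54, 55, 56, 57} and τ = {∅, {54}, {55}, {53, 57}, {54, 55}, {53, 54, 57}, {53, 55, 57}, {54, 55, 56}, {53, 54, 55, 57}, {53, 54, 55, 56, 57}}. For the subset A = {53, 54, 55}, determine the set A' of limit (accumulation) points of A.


A' = {56, 57}

For each x ∈ X, list the open sets U ∈ τ with x ∈ U, then check whether U ∩ (A ∖ {x}) ≠ ∅ for every such U.
  x = 53: open {53, 57} ∋ x has {53, 57} ∩ (A ∖ {53}) = ∅, so x is NOT a limit point.
  x = 54: open {54} ∋ x has {54} ∩ (A ∖ {54}) = ∅, so x is NOT a limit point.
  x = 55: open {55} ∋ x has {55} ∩ (A ∖ {55}) = ∅, so x is NOT a limit point.
  x = 56: opens ∋ x are {54, 55, 56}, {53, 54, 55, 56, 57}; each meets A ∖ {56}, so x IS a limit point.
  x = 57: opens ∋ x are {53, 57}, {53, 54, 57}, {53, 55, 57}, {53, 54, 55, 57}, {53, 54, 55, 56, 57}; each meets A ∖ {57}, so x IS a limit point.
Collecting: A' = {56, 57}.


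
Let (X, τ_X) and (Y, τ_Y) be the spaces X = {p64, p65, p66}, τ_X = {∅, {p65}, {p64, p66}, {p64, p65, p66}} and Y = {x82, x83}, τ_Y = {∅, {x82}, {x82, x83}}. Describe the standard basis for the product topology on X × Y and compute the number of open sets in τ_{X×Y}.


Basis B = {∅ × ∅, {p65} × {x82}, {p64, p66} × {x82}, {p65} × {x82, x83}, {p64, p65, p66} × {x82}, {p64, p66} × {x82, x83}, {p64, p65, p66} × {x82, x83}}; |τ_{X×Y}| = 9.

Enumerate products U × V with U ∈ τ_X, V ∈ τ_Y (deduplicated):
  ∅ × ∅ = {} (∅)
  {p65} × {x82} = {(p65,x82)}
  {p64, p66} × {x82} = {(p64,x82), (p66,x82)}
  {p65} × {x82, x83} = {(p65,x82), (p65,x83)}
  {p64, p65, p66} × {x82} = {(p64,x82), (p65,x82), (p66,x82)}
  {p64, p66} × {x82, x83} = {(p64,x82), (p64,x83), (p66,x82), (p66,x83)}
  {p64, p65, p66} × {x82, x83} = {(p64,x82), (p64,x83), (p65,x82), (p65,x83), (p66,x82), (p66,x83)}
These 7 distinct sets form the basis B.
Close under arbitrary unions to get τ_{X×Y}; counting gives |τ_{X×Y}| = 9.


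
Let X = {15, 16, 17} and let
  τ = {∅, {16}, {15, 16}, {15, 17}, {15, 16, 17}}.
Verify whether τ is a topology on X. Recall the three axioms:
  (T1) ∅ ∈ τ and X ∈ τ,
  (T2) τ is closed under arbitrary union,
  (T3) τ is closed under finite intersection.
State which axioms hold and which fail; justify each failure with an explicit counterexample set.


τ is NOT a topology on X.

Axiom (T1): ∅ ∈ τ? Yes; X ∈ τ? Yes.
Axiom (T2/T3): check pairwise unions and intersections of members of τ.
Counterexample for (T3): {15, 16} ∩ {15, 17} = {15} ∉ τ. Therefore τ is NOT a topology.


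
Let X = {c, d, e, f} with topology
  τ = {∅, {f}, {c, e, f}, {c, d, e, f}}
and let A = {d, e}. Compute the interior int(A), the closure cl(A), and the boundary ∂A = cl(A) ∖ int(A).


int(A) = ∅, cl(A) = {c, d, e}, ∂A = {c, d, e}.

Closed sets in (X, τ) are complements of opens:
  closed(X, τ) = {∅, {d}, {c, d, e}, {c, d, e, f}}.
int(A) = ⋃ {U ∈ τ : U ⊆ A}. Opens contained in A: ∅.
Taking the union of these: int(A) = ∅.
cl(A) = ⋂ {C closed : A ⊆ C}. Closed sets containing A: {c, d, e}, {c, d, e, f}.
Intersecting these: cl(A) = {c, d, e}.
∂A = cl(A) ∖ int(A) = {c, d, e} ∖ ∅ = {c, d, e}.


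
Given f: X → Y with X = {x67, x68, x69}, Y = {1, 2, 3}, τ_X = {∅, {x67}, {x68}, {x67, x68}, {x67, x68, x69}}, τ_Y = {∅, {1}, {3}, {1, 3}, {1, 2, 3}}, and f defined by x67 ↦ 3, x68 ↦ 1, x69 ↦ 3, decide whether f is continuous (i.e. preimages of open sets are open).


f is NOT continuous.

Compute f^{-1}(U) for each U ∈ τ_Y:
  U = ∅: f^{-1}(U) = ∅ ∈ τ_X ✓.
  U = {1}: f^{-1}(U) = {x68} ∈ τ_X ✓.
  U = {3}: f^{-1}(U) = {x67, x69} ∉ τ_X ✗.
  U = {1, 3}: f^{-1}(U) = {x67, x68, x69} ∈ τ_X ✓.
  U = {1, 2, 3}: f^{-1}(U) = {x67, x68, x69} ∈ τ_X ✓.
Found U = {3} with f^{-1}(U) = {x67, x69} not in τ_X. Therefore f is NOT continuous.


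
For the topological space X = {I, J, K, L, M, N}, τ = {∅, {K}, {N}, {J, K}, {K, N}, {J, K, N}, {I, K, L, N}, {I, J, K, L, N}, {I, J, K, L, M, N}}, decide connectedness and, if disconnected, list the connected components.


(X, τ) is connected.

Find clopen sets (U ∈ τ with X ∖ U ∈ τ):
  U = ∅, X ∖ U = {I, J, K, L, M, N} — both open, so U is clopen.
  U = {I, J, K, L, M, N}, X ∖ U = ∅ — both open, so U is clopen.
Only trivial clopens (∅ and X) exist, so (X, τ) is connected.
Compute connected components by grouping points that agree on all clopens:
  component: {I, J, K, L, M, N}


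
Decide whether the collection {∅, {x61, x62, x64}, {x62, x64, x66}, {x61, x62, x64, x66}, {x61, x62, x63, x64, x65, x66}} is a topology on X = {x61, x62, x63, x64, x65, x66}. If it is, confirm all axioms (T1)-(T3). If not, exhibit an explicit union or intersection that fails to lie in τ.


τ is NOT a topology on X.

Axiom (T1): ∅ ∈ τ? Yes; X ∈ τ? Yes.
Axiom (T2/T3): check pairwise unions and intersections of members of τ.
Counterexample for (T3): {x61, x62, x64} ∩ {x62, x64, x66} = {x62, x64} ∉ τ. Therefore τ is NOT a topology.


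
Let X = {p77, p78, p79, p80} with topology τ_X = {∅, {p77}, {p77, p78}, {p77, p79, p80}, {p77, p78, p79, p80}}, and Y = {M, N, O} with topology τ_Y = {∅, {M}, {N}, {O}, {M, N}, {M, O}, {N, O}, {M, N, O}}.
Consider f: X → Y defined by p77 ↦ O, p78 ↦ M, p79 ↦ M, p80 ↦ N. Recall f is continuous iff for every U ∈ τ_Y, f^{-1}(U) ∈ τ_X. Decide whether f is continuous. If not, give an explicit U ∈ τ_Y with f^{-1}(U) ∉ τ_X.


f is NOT continuous.

Compute f^{-1}(U) for each U ∈ τ_Y:
  U = ∅: f^{-1}(U) = ∅ ∈ τ_X ✓.
  U = {M}: f^{-1}(U) = {p78, p79} ∉ τ_X ✗.
  U = {N}: f^{-1}(U) = {p80} ∉ τ_X ✗.
  U = {O}: f^{-1}(U) = {p77} ∈ τ_X ✓.
  U = {M, N}: f^{-1}(U) = {p78, p79, p80} ∉ τ_X ✗.
  U = {M, O}: f^{-1}(U) = {p77, p78, p79} ∉ τ_X ✗.
  U = {N, O}: f^{-1}(U) = {p77, p80} ∉ τ_X ✗.
  U = {M, N, O}: f^{-1}(U) = {p77, p78, p79, p80} ∈ τ_X ✓.
Found U = {M} with f^{-1}(U) = {p78, p79} not in τ_X. Therefore f is NOT continuous.


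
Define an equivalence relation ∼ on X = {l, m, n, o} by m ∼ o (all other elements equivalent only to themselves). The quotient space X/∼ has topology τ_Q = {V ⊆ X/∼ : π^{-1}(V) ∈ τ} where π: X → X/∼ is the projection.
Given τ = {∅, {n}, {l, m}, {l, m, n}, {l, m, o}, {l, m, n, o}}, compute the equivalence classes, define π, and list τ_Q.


X/∼ = {[l], [m=o], [n]}; |τ_Q| = 4.

Equivalence classes: [l], [m=o], [n].
Quotient map π: X → X/∼ sends l ↦ [l], m ↦ [m=o], n ↦ [n], o ↦ [m=o].
For each subset V ⊆ X/∼, compute π^{-1}(V) ⊆ X and check whether π^{-1}(V) ∈ τ. V is open in τ_Q iff π^{-1}(V) ∈ τ.
  V = {}: π^{-1}(V) = ∅ ∈ τ ✓.
  V = {[l]}: π^{-1}(V) = {l} ∉ τ ✗.
  V = {[m=o]}: π^{-1}(V) = {m, o} ∉ τ ✗.
  V = {[l], [m=o]}: π^{-1}(V) = {l, m, o} ∈ τ ✓.
  V = {[n]}: π^{-1}(V) = {n} ∈ τ ✓.
  V = {[l], [n]}: π^{-1}(V) = {l, n} ∉ τ ✗.
  V = {[m=o], [n]}: π^{-1}(V) = {m, n, o} ∉ τ ✗.
  V = {[l], [m=o], [n]}: π^{-1}(V) = {l, m, n, o} ∈ τ ✓.
Open sets in the quotient: τ_Q = {{}, {[l], [m=o]}, {[n]}, {[l], [m=o], [n]}} (4 elements).


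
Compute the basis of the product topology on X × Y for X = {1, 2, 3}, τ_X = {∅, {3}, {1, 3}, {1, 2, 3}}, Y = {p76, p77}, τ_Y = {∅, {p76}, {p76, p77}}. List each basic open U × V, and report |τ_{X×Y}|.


Basis B = {∅ × ∅, {3} × {p76}, {1, 3} × {p76}, {3} × {p76, p77}, {1, 2, 3} × {p76}, {1, 3} × {p76, p77}, {1, 2, 3} × {p76, p77}}; |τ_{X×Y}| = 10.

Enumerate products U × V with U ∈ τ_X, V ∈ τ_Y (deduplicated):
  ∅ × ∅ = {} (∅)
  {3} × {p76} = {(3,p76)}
  {1, 3} × {p76} = {(1,p76), (3,p76)}
  {3} × {p76, p77} = {(3,p76), (3,p77)}
  {1, 2, 3} × {p76} = {(1,p76), (2,p76), (3,p76)}
  {1, 3} × {p76, p77} = {(1,p76), (1,p77), (3,p76), (3,p77)}
  {1, 2, 3} × {p76, p77} = {(1,p76), (1,p77), (2,p76), (2,p77), (3,p76), (3,p77)}
These 7 distinct sets form the basis B.
Close under arbitrary unions to get τ_{X×Y}; counting gives |τ_{X×Y}| = 10.


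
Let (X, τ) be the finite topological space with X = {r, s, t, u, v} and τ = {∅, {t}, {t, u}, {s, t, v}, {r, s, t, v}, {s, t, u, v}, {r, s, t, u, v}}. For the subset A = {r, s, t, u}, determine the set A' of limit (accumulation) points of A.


A' = {r, s, u, v}

For each x ∈ X, list the open sets U ∈ τ with x ∈ U, then check whether U ∩ (A ∖ {x}) ≠ ∅ for every such U.
  x = r: opens ∋ x are {r, s, t, v}, {r, s, t, u, v}; each meets A ∖ {r}, so x IS a limit point.
  x = s: opens ∋ x are {s, t, v}, {r, s, t, v}, {s, t, u, v}, {r, s, t, u, v}; each meets A ∖ {s}, so x IS a limit point.
  x = t: open {t} ∋ x has {t} ∩ (A ∖ {t}) = ∅, so x is NOT a limit point.
  x = u: opens ∋ x are {t, u}, {s, t, u, v}, {r, s, t, u, v}; each meets A ∖ {u}, so x IS a limit point.
  x = v: opens ∋ x are {s, t, v}, {r, s, t, v}, {s, t, u, v}, {r, s, t, u, v}; each meets A ∖ {v}, so x IS a limit point.
Collecting: A' = {r, s, u, v}.


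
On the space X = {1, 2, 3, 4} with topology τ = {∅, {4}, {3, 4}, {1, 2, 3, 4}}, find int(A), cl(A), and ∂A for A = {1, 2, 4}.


int(A) = {4}, cl(A) = {1, 2, 3, 4}, ∂A = {1, 2, 3}.

Closed sets in (X, τ) are complements of opens:
  closed(X, τ) = {∅, {1, 2}, {1, 2, 3}, {1, 2, 3, 4}}.
int(A) = ⋃ {U ∈ τ : U ⊆ A}. Opens contained in A: ∅, {4}.
Taking the union of these: int(A) = {4}.
cl(A) = ⋂ {C closed : A ⊆ C}. Closed sets containing A: {1, 2, 3, 4}.
Intersecting these: cl(A) = {1, 2, 3, 4}.
∂A = cl(A) ∖ int(A) = {1, 2, 3, 4} ∖ {4} = {1, 2, 3}.


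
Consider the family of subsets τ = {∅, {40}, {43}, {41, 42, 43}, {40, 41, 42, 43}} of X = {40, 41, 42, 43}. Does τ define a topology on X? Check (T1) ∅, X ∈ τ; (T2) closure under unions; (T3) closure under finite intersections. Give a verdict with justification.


τ is NOT a topology on X.

Axiom (T1): ∅ ∈ τ? Yes; X ∈ τ? Yes.
Axiom (T2/T3): check pairwise unions and intersections of members of τ.
Counterexample for (T2): {40} ∪ {43} = {40, 43} ∉ τ. Therefore τ is NOT a topology.


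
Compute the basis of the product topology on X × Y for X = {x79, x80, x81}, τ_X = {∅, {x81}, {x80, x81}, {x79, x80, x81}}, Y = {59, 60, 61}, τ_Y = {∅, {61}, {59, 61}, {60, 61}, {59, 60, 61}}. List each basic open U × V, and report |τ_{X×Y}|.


Basis B = {∅ × ∅, {x81} × {61}, {x80, x81} × {61}, {x81} × {59, 61}, {x81} × {60, 61}, {x79, x80, x81} × {61}, {x81} × {59, 60, 61}, {x80, x81} × {59, 61}, {x80, x81} × {60, 61}, {x79, x80, x81} × {59, 61}, {x79, x80, x81} × {60, 61}, {x80, x81} × {59, 60, 61}, {x79, x80, x81} × {59, 60, 61}}; |τ_{X×Y}| = 30.

Enumerate products U × V with U ∈ τ_X, V ∈ τ_Y (deduplicated):
  ∅ × ∅ = {} (∅)
  {x81} × {61} = {(x81,61)}
  {x80, x81} × {61} = {(x80,61), (x81,61)}
  {x81} × {59, 61} = {(x81,59), (x81,61)}
  {x81} × {60, 61} = {(x81,60), (x81,61)}
  {x79, x80, x81} × {61} = {(x79,61), (x80,61), (x81,61)}
  {x81} × {59, 60, 61} = {(x81,59), (x81,60), (x81,61)}
  {x80, x81} × {59, 61} = {(x80,59), (x80,61), (x81,59), (x81,61)}
  {x80, x81} × {60, 61} = {(x80,60), (x80,61), (x81,60), (x81,61)}
  {x79, x80, x81} × {59, 61} = {(x79,59), (x79,61), (x80,59), (x80,61), (x81,59), (x81,61)}
  {x79, x80, x81} × {60, 61} = {(x79,60), (x79,61), (x80,60), (x80,61), (x81,60), (x81,61)}
  {x80, x81} × {59, 60, 61} = {(x80,59), (x80,60), (x80,61), (x81,59), (x81,60), (x81,61)}
  {x79, x80, x81} × {59, 60, 61} = {(x79,59), (x79,60), (x79,61), (x80,59), (x80,60), (x80,61), (x81,59), (x81,60), (x81,61)}
These 13 distinct sets form the basis B.
Close under arbitrary unions to get τ_{X×Y}; counting gives |τ_{X×Y}| = 30.
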